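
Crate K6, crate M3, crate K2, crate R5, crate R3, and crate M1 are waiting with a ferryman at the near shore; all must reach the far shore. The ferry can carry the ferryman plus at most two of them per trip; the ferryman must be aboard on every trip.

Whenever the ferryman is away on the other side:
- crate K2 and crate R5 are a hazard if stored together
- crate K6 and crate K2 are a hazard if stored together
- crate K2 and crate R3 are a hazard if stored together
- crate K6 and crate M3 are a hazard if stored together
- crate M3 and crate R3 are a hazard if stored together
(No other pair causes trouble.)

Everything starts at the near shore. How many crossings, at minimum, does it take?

Counting alone: the ferryman can take at most 2 across per trip to the far shore, so moving all 6 needs at least 3 loaded trips out, with a return between consecutive ones — at least 5 crossings.
The safety rule pushes this higher. Following every safe sequence of crossings, the most of the 6 that can be at the far shore as the ferry arrives there on crossing 5 is 5 — never all 6.
So no plan with fewer than 7 crossings exists, and this one achieves 7:
1. Ferryman goes to the far shore with crate K2 and crate M3.
2. Ferryman goes back to the near shore alone.
3. Ferryman goes to the far shore with crate K6 and crate R5.
4. Ferryman goes back to the near shore with crate K2 and crate M3.
5. Ferryman goes to the far shore with crate M1 and crate R3.
6. Ferryman goes back to the near shore alone.
7. Ferryman goes to the far shore with crate K2 and crate M3.

7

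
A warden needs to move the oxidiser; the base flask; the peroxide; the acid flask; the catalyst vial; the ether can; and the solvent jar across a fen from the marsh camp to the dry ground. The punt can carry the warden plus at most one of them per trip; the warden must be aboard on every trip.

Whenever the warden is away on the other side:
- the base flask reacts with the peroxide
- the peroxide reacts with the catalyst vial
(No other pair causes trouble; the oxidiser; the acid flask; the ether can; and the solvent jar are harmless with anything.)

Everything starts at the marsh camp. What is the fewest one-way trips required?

15

Counting alone: the warden can take at most 1 across per trip to the dry ground, so moving all 7 needs at least 7 loaded trips out, with a return between consecutive ones — at least 13 crossings.
The safety rule pushes this higher. Following every safe sequence of crossings, the most of the 7 that can be at the dry ground as the punt arrives there on crossing 13 is 6 — never all 7.
So no plan with fewer than 15 crossings exists, and this one achieves 15:
1. Warden goes to the dry ground with the peroxide.  [the marsh camp: the acid flask, the base flask, the catalyst vial, the ether can, the oxidiser, the solvent jar | the dry ground: the peroxide]
2. Warden goes back to the marsh camp alone.  [the marsh camp: the acid flask, the base flask, the catalyst vial, the ether can, the oxidiser, the solvent jar | the dry ground: the peroxide]
3. Warden goes to the dry ground with the oxidiser.  [the marsh camp: the acid flask, the base flask, the catalyst vial, the ether can, the solvent jar | the dry ground: the oxidiser, the peroxide]
4. Warden goes back to the marsh camp alone.  [the marsh camp: the acid flask, the base flask, the catalyst vial, the ether can, the solvent jar | the dry ground: the oxidiser, the peroxide]
5. Warden goes to the dry ground with the base flask.  [the marsh camp: the acid flask, the catalyst vial, the ether can, the solvent jar | the dry ground: the base flask, the oxidiser, the peroxide]
6. Warden goes back to the marsh camp with the peroxide.  [the marsh camp: the acid flask, the catalyst vial, the ether can, the peroxide, the solvent jar | the dry ground: the base flask, the oxidiser]
7. Warden goes to the dry ground with the catalyst vial.  [the marsh camp: the acid flask, the ether can, the peroxide, the solvent jar | the dry ground: the base flask, the catalyst vial, the oxidiser]
8. Warden goes back to the marsh camp alone.  [the marsh camp: the acid flask, the ether can, the peroxide, the solvent jar | the dry ground: the base flask, the catalyst vial, the oxidiser]
9. Warden goes to the dry ground with the acid flask.  [the marsh camp: the ether can, the peroxide, the solvent jar | the dry ground: the acid flask, the base flask, the catalyst vial, the oxidiser]
10. Warden goes back to the marsh camp alone.  [the marsh camp: the ether can, the peroxide, the solvent jar | the dry ground: the acid flask, the base flask, the catalyst vial, the oxidiser]
11. Warden goes to the dry ground with the ether can.  [the marsh camp: the peroxide, the solvent jar | the dry ground: the acid flask, the base flask, the catalyst vial, the ether can, the oxidiser]
12. Warden goes back to the marsh camp alone.  [the marsh camp: the peroxide, the solvent jar | the dry ground: the acid flask, the base flask, the catalyst vial, the ether can, the oxidiser]
13. Warden goes to the dry ground with the solvent jar.  [the marsh camp: the peroxide | the dry ground: the acid flask, the base flask, the catalyst vial, the ether can, the oxidiser, the solvent jar]
14. Warden goes back to the marsh camp alone.  [the marsh camp: the peroxide | the dry ground: the acid flask, the base flask, the catalyst vial, the ether can, the oxidiser, the solvent jar]
15. Warden goes to the dry ground with the peroxide.  [the marsh camp: — | the dry ground: the acid flask, the base flask, the catalyst vial, the ether can, the oxidiser, the peroxide, the solvent jar]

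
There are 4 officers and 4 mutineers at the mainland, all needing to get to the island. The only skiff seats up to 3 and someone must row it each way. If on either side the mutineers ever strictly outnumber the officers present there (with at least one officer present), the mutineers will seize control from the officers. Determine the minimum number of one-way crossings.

9

Counting alone: each trip to the island takes at most 3 across and each return brings at least 1 back, so after t trips out (and t−1 returns) at most 3t − (t−1) of the 8 are across; that first reaches 8 at t = 4, so at least 7 crossings are needed.
The safety rule pushes this higher. Following every safe sequence of crossings, the most of the 8 that can be at the island as the skiff arrives there on crossing 7 is 7 — never all 8.
So no plan with fewer than 9 crossings exists, and this one achieves 9:
1. 2 mutineers → the island.  (the mainland: 4O 2M; the island: 0O 2M)
2. 1 mutineer ← the mainland.  (the mainland: 4O 3M; the island: 0O 1M)
3. 3 mutineers → the island.  (the mainland: 4O 0M; the island: 0O 4M)
4. 1 mutineer ← the mainland.  (the mainland: 4O 1M; the island: 0O 3M)
5. 3 officers → the island.  (the mainland: 1O 1M; the island: 3O 3M)
6. 1 officer and 1 mutineer ← the mainland.  (the mainland: 2O 2M; the island: 2O 2M)
7. 2 officers → the island.  (the mainland: 0O 2M; the island: 4O 2M)
8. 1 mutineer ← the mainland.  (the mainland: 0O 3M; the island: 4O 1M)
9. 3 mutineers → the island.  (the mainland: 0O 0M; the island: 4O 4M)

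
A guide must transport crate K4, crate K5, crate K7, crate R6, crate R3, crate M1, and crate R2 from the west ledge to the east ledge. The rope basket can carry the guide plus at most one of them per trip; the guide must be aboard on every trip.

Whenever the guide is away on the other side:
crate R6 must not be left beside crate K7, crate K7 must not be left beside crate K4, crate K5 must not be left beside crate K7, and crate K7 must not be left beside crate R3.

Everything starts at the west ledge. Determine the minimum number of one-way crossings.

impossible

Following every safe sequence of crossings from the start, the most of the 7 that can be at the east ledge as the rope basket arrives there on crossings 1, 3, 5, 7 is 1, 2, 3, 4 respectively; the best ever achieved is 4 of 7.
From crossing 9 on, no configuration arises that was not already reachable earlier: only 44 distinct safe configurations (who is on which side, and where the rope basket is) can ever be reached, none of them has everyone across, and every continuation just revisits them. So no valid plan exists.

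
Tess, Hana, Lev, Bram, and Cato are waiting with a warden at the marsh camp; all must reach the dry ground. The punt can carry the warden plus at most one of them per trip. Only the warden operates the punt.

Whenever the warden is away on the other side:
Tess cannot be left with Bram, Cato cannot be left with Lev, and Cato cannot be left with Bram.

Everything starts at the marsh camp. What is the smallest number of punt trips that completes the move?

Whatever the first load, the items left behind include a forbidden pair without the warden. No opening move is safe, so no plan exists.

impossible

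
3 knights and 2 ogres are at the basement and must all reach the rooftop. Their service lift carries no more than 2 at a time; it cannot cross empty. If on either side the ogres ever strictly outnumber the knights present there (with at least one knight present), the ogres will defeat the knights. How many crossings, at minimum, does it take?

Counting alone: each trip to the rooftop takes at most 2 across and each return brings at least 1 back, so after t trips out (and t−1 returns) at most 2t − (t−1) of the 5 are across; that first reaches 5 at t = 4, so at least 7 crossings are needed.
The plan below uses exactly 7 crossings, so it is optimal:
1. 2 ogres → the rooftop.  (the basement: 3K 0O; the rooftop: 0K 2O)
2. 1 ogre ← the basement.  (the basement: 3K 1O; the rooftop: 0K 1O)
3. 2 knights → the rooftop.  (the basement: 1K 1O; the rooftop: 2K 1O)
4. 1 knight ← the basement.  (the basement: 2K 1O; the rooftop: 1K 1O)
5. 1 knight and 1 ogre → the rooftop.  (the basement: 1K 0O; the rooftop: 2K 2O)
6. 1 ogre ← the basement.  (the basement: 1K 1O; the rooftop: 2K 1O)
7. 1 knight and 1 ogre → the rooftop.  (the basement: 0K 0O; the rooftop: 3K 2O)

7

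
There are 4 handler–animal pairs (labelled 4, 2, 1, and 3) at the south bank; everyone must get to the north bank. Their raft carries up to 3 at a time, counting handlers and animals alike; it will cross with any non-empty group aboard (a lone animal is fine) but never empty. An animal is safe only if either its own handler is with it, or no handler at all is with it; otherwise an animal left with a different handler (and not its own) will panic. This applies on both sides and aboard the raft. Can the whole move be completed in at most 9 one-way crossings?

Yes

Yes — this plan uses 9 crossings (≤ 9):
1. animal 4 and handler 4 cross → the north bank.
2. handler 4 crosses ← the south bank.
3. animal 2, handler 2, and handler 4 cross → the north bank.
4. animal 4 and handler 4 cross ← the south bank.
5. handler 1, handler 3, and handler 4 cross → the north bank.
6. animal 2 crosses ← the south bank.
7. animal 2 and animal 4 cross → the north bank.
8. animal 4 crosses ← the south bank.
9. animal 1, animal 3, and animal 4 cross → the north bank.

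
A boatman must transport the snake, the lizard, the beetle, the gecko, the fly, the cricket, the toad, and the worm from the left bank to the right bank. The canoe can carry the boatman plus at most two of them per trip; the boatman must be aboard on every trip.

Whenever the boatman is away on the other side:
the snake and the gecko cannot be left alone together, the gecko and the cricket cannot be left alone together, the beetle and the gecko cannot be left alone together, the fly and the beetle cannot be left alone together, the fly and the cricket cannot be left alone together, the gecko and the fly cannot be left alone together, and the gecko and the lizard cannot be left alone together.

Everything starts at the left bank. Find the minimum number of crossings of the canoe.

Counting alone: the boatman can take at most 2 across per trip to the right bank, so moving all 8 needs at least 4 loaded trips out, with a return between consecutive ones — at least 7 crossings.
The safety rule pushes this higher. Following every safe sequence of crossings, the most of the 8 that can be at the right bank as the canoe arrives there on crossings 7, 9, 11 is 5, 6, 7 respectively — never all 8.
So no plan with fewer than 13 crossings exists, and this one achieves 13:
1. Boatman goes to the right bank with the fly and the gecko.  [the left bank: the beetle, the cricket, the lizard, the snake, the toad, the worm | the right bank: the fly, the gecko]
2. Boatman goes back to the left bank with the gecko.  [the left bank: the beetle, the cricket, the gecko, the lizard, the snake, the toad, the worm | the right bank: the fly]
3. Boatman goes to the right bank with the gecko and the snake.  [the left bank: the beetle, the cricket, the lizard, the toad, the worm | the right bank: the fly, the gecko, the snake]
4. Boatman goes back to the left bank with the gecko.  [the left bank: the beetle, the cricket, the gecko, the lizard, the toad, the worm | the right bank: the fly, the snake]
5. Boatman goes to the right bank with the gecko and the lizard.  [the left bank: the beetle, the cricket, the toad, the worm | the right bank: the fly, the gecko, the lizard, the snake]
6. Boatman goes back to the left bank with the gecko.  [the left bank: the beetle, the cricket, the gecko, the toad, the worm | the right bank: the fly, the lizard, the snake]
7. Boatman goes to the right bank with the beetle and the cricket.  [the left bank: the gecko, the toad, the worm | the right bank: the beetle, the cricket, the fly, the lizard, the snake]
8. Boatman goes back to the left bank with the fly.  [the left bank: the fly, the gecko, the toad, the worm | the right bank: the beetle, the cricket, the lizard, the snake]
9. Boatman goes to the right bank with the gecko and the toad.  [the left bank: the fly, the worm | the right bank: the beetle, the cricket, the gecko, the lizard, the snake, the toad]
10. Boatman goes back to the left bank with the gecko.  [the left bank: the fly, the gecko, the worm | the right bank: the beetle, the cricket, the lizard, the snake, the toad]
11. Boatman goes to the right bank with the gecko and the worm.  [the left bank: the fly | the right bank: the beetle, the cricket, the gecko, the lizard, the snake, the toad, the worm]
12. Boatman goes back to the left bank with the gecko.  [the left bank: the fly, the gecko | the right bank: the beetle, the cricket, the lizard, the snake, the toad, the worm]
13. Boatman goes to the right bank with the fly and the gecko.  [the left bank: — | the right bank: the beetle, the cricket, the fly, the gecko, the lizard, the snake, the toad, the worm]

13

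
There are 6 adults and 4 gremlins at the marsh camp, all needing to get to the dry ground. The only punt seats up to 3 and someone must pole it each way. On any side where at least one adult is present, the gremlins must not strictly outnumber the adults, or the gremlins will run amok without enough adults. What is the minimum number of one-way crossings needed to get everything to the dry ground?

Counting alone: each trip to the dry ground takes at most 3 across and each return brings at least 1 back, so after t trips out (and t−1 returns) at most 3t − (t−1) of the 10 are across; that first reaches 10 at t = 5, so at least 9 crossings are needed.
The plan below uses exactly 9 crossings, so it is optimal:
1. 2 gremlins → the dry ground.  (the marsh camp: 6A 2G; the dry ground: 0A 2G)
2. 1 gremlin ← the marsh camp.  (the marsh camp: 6A 3G; the dry ground: 0A 1G)
3. 3 gremlins → the dry ground.  (the marsh camp: 6A 0G; the dry ground: 0A 4G)
4. 1 gremlin ← the marsh camp.  (the marsh camp: 6A 1G; the dry ground: 0A 3G)
5. 3 adults → the dry ground.  (the marsh camp: 3A 1G; the dry ground: 3A 3G)
6. 1 gremlin ← the marsh camp.  (the marsh camp: 3A 2G; the dry ground: 3A 2G)
7. 1 adult and 2 gremlins → the dry ground.  (the marsh camp: 2A 0G; the dry ground: 4A 4G)
8. 1 gremlin ← the marsh camp.  (the marsh camp: 2A 1G; the dry ground: 4A 3G)
9. 2 adults and 1 gremlin → the dry ground.  (the marsh camp: 0A 0G; the dry ground: 6A 4G)

9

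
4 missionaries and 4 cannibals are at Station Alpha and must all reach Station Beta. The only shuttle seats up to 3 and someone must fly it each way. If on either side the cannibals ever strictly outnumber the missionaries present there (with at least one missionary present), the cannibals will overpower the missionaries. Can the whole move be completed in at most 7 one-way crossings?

No

Counting alone: each trip to Station Beta takes at most 3 across and each return brings at least 1 back, so after t trips out (and t−1 returns) at most 3t − (t−1) of the 8 are across; that first reaches 8 at t = 4, so at least 7 crossings are needed.
The safety rule pushes this higher. Following every safe sequence of crossings, the most of the 8 that can be at Station Beta as the shuttle arrives there on crossing 7 is 7 — never all 8.
So the move cannot be finished within 7 crossings. (The shortest complete plan takes 9:)
1. 2 cannibals → Station Beta.  (Station Alpha: 4M 2C; Station Beta: 0M 2C)
2. 1 cannibal ← Station Alpha.  (Station Alpha: 4M 3C; Station Beta: 0M 1C)
3. 3 cannibals → Station Beta.  (Station Alpha: 4M 0C; Station Beta: 0M 4C)
4. 1 cannibal ← Station Alpha.  (Station Alpha: 4M 1C; Station Beta: 0M 3C)
5. 3 missionaries → Station Beta.  (Station Alpha: 1M 1C; Station Beta: 3M 3C)
6. 1 missionary and 1 cannibal ← Station Alpha.  (Station Alpha: 2M 2C; Station Beta: 2M 2C)
7. 2 missionaries → Station Beta.  (Station Alpha: 0M 2C; Station Beta: 4M 2C)
8. 1 cannibal ← Station Alpha.  (Station Alpha: 0M 3C; Station Beta: 4M 1C)
9. 3 cannibals → Station Beta.  (Station Alpha: 0M 0C; Station Beta: 4M 4C)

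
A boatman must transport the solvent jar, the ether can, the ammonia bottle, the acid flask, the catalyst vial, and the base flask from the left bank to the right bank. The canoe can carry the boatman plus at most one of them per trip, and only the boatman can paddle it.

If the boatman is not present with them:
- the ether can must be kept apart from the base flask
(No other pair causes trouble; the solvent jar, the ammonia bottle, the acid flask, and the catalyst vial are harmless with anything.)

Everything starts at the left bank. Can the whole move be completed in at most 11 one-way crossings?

Yes — this plan uses 11 crossings (≤ 11):
1. Boatman goes to the right bank with the ether can.  [the left bank: the acid flask, the ammonia bottle, the base flask, the catalyst vial, the solvent jar | the right bank: the ether can]
2. Boatman goes back to the left bank alone.  [the left bank: the acid flask, the ammonia bottle, the base flask, the catalyst vial, the solvent jar | the right bank: the ether can]
3. Boatman goes to the right bank with the solvent jar.  [the left bank: the acid flask, the ammonia bottle, the base flask, the catalyst vial | the right bank: the ether can, the solvent jar]
4. Boatman goes back to the left bank alone.  [the left bank: the acid flask, the ammonia bottle, the base flask, the catalyst vial | the right bank: the ether can, the solvent jar]
5. Boatman goes to the right bank with the ammonia bottle.  [the left bank: the acid flask, the base flask, the catalyst vial | the right bank: the ammonia bottle, the ether can, the solvent jar]
6. Boatman goes back to the left bank alone.  [the left bank: the acid flask, the base flask, the catalyst vial | the right bank: the ammonia bottle, the ether can, the solvent jar]
7. Boatman goes to the right bank with the acid flask.  [the left bank: the base flask, the catalyst vial | the right bank: the acid flask, the ammonia bottle, the ether can, the solvent jar]
8. Boatman goes back to the left bank alone.  [the left bank: the base flask, the catalyst vial | the right bank: the acid flask, the ammonia bottle, the ether can, the solvent jar]
9. Boatman goes to the right bank with the catalyst vial.  [the left bank: the base flask | the right bank: the acid flask, the ammonia bottle, the catalyst vial, the ether can, the solvent jar]
10. Boatman goes back to the left bank alone.  [the left bank: the base flask | the right bank: the acid flask, the ammonia bottle, the catalyst vial, the ether can, the solvent jar]
11. Boatman goes to the right bank with the base flask.  [the left bank: — | the right bank: the acid flask, the ammonia bottle, the base flask, the catalyst vial, the ether can, the solvent jar]

Yes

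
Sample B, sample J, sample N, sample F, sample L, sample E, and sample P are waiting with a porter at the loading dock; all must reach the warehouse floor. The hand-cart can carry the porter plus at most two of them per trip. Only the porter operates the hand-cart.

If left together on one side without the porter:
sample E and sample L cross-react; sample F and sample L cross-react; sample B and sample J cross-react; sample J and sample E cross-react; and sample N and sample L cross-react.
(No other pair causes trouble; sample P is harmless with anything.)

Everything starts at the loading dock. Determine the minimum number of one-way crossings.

9

Counting alone: the porter can take at most 2 across per trip to the warehouse floor, so moving all 7 needs at least 4 loaded trips out, with a return between consecutive ones — at least 7 crossings.
The safety rule pushes this higher. Following every safe sequence of crossings, the most of the 7 that can be at the warehouse floor as the hand-cart arrives there on crossing 7 is 6 — never all 7.
So no plan with fewer than 9 crossings exists, and this one achieves 9:
1. Porter goes to the warehouse floor with sample J and sample L.
2. Porter goes back to the loading dock alone.
3. Porter goes to the warehouse floor with sample B.
4. Porter goes back to the loading dock with sample J.
5. Porter goes to the warehouse floor with sample E and sample N.
6. Porter goes back to the loading dock with sample L.
7. Porter goes to the warehouse floor with sample F and sample P.
8. Porter goes back to the loading dock alone.
9. Porter goes to the warehouse floor with sample J and sample L.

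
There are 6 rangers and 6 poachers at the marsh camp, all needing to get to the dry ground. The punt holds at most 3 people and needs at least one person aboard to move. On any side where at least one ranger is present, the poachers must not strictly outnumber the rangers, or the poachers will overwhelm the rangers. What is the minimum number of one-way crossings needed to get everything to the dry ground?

Following every safe sequence of crossings from the start, the most of the 12 that can be at the dry ground as the punt arrives there on crossings 1, 3, 5 is 3, 5, 6 respectively; the best ever achieved is 6 of 12.
From crossing 7 on, no configuration arises that was not already reachable earlier: only 17 distinct safe configurations (who is on which side, and where the punt is) can ever be reached, none of them has everyone across, and every continuation just revisits them. They are: 0 rangers + 0 poachers across (punt back at the start); 0 rangers + 1 poacher across (punt there); 0 rangers + 1 poacher across (punt back at the start); 0 rangers + 2 poachers across (punt there); 0 rangers + 2 poachers across (punt back at the start); 0 rangers + 3 poachers across (punt there); 0 rangers + 3 poachers across (punt back at the start); 0 rangers + 4 poachers across (punt there); 0 rangers + 4 poachers across (punt back at the start); 0 rangers + 5 poachers across (punt there); 0 rangers + 5 poachers across (punt back at the start); 0 rangers + 6 poachers across (punt there); 1 ranger + 1 poacher across (punt there); 1 ranger + 1 poacher across (punt back at the start); 2 rangers + 2 poachers across (punt there); 2 rangers + 2 poachers across (punt back at the start); 3 rangers + 3 poachers across (punt there). So no valid plan exists.

impossible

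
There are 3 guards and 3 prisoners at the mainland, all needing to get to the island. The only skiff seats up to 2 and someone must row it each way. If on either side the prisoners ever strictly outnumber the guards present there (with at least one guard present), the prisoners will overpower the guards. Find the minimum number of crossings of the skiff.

11

Counting alone: each trip to the island takes at most 2 across and each return brings at least 1 back, so after t trips out (and t−1 returns) at most 2t − (t−1) of the 6 are across; that first reaches 6 at t = 5, so at least 9 crossings are needed.
The safety rule pushes this higher. Following every safe sequence of crossings, the most of the 6 that can be at the island as the skiff arrives there on crossing 9 is 5 — never all 6.
So no plan with fewer than 11 crossings exists, and this one achieves 11:
1. 2 prisoners → the island.  (the mainland: 3G 1P; the island: 0G 2P)
2. 1 prisoner ← the mainland.  (the mainland: 3G 2P; the island: 0G 1P)
3. 2 prisoners → the island.  (the mainland: 3G 0P; the island: 0G 3P)
4. 1 prisoner ← the mainland.  (the mainland: 3G 1P; the island: 0G 2P)
5. 2 guards → the island.  (the mainland: 1G 1P; the island: 2G 2P)
6. 1 guard and 1 prisoner ← the mainland.  (the mainland: 2G 2P; the island: 1G 1P)
7. 2 guards → the island.  (the mainland: 0G 2P; the island: 3G 1P)
8. 1 prisoner ← the mainland.  (the mainland: 0G 3P; the island: 3G 0P)
9. 2 prisoners → the island.  (the mainland: 0G 1P; the island: 3G 2P)
10. 1 prisoner ← the mainland.  (the mainland: 0G 2P; the island: 3G 1P)
11. 2 prisoners → the island.  (the mainland: 0G 0P; the island: 3G 3P)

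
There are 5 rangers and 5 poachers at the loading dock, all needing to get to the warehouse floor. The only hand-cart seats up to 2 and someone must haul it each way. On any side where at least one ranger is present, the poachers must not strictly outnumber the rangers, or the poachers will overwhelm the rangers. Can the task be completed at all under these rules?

Following every safe sequence of crossings from the start, the most of the 10 that can be at the warehouse floor as the hand-cart arrives there on crossings 1, 3, 5, 7 is 2, 3, 4, 5 respectively; the best ever achieved is 5 of 10.
From crossing 9 on, no configuration arises that was not already reachable earlier: only 13 distinct safe configurations (who is on which side, and where the hand-cart is) can ever be reached, none of them has everyone across, and every continuation just revisits them. They are: 0 rangers + 0 poachers across (hand-cart back at the start); 0 rangers + 1 poacher across (hand-cart there); 0 rangers + 1 poacher across (hand-cart back at the start); 0 rangers + 2 poachers across (hand-cart there); 0 rangers + 2 poachers across (hand-cart back at the start); 0 rangers + 3 poachers across (hand-cart there); 0 rangers + 3 poachers across (hand-cart back at the start); 0 rangers + 4 poachers across (hand-cart there); 0 rangers + 4 poachers across (hand-cart back at the start); 0 rangers + 5 poachers across (hand-cart there); 1 ranger + 1 poacher across (hand-cart there); 1 ranger + 1 poacher across (hand-cart back at the start); 2 rangers + 2 poachers across (hand-cart there). So no valid plan exists.

No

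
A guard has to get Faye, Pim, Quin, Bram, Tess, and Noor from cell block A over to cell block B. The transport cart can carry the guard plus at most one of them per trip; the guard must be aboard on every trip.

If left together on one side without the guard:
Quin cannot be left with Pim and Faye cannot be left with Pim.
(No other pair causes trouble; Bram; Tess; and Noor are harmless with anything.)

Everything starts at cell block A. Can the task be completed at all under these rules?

1. Guard goes to cell block B with Pim.
2. Guard goes back to cell block A alone.
3. Guard goes to cell block B with Faye.
4. Guard goes back to cell block A with Pim.
5. Guard goes to cell block B with Quin.
6. Guard goes back to cell block A alone.
7. Guard goes to cell block B with Bram.
8. Guard goes back to cell block A alone.
9. Guard goes to cell block B with Tess.
10. Guard goes back to cell block A alone.
11. Guard goes to cell block B with Noor.
12. Guard goes back to cell block A alone.
13. Guard goes to cell block B with Pim.

Yes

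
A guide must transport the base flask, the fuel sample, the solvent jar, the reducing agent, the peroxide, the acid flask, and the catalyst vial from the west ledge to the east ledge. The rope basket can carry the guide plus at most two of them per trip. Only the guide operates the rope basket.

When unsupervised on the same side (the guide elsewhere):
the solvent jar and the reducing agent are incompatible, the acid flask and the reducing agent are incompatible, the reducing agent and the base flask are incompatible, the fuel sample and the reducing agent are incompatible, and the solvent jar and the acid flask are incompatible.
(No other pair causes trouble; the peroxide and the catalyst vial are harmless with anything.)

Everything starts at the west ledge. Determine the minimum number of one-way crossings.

11

Counting alone: the guide can take at most 2 across per trip to the east ledge, so moving all 7 needs at least 4 loaded trips out, with a return between consecutive ones — at least 7 crossings.
The safety rule pushes this higher. Following every safe sequence of crossings, the most of the 7 that can be at the east ledge as the rope basket arrives there on crossings 7, 9 is 5, 6 respectively — never all 7.
So no plan with fewer than 11 crossings exists, and this one achieves 11:
1. Guide goes to the east ledge with the reducing agent and the solvent jar.
2. Guide goes back to the west ledge with the solvent jar.
3. Guide goes to the east ledge with the base flask and the solvent jar.
4. Guide goes back to the west ledge with the reducing agent.
5. Guide goes to the east ledge with the fuel sample and the reducing agent.
6. Guide goes back to the west ledge with the reducing agent.
7. Guide goes to the east ledge with the peroxide and the reducing agent.
8. Guide goes back to the west ledge with the reducing agent.
9. Guide goes to the east ledge with the catalyst vial and the reducing agent.
10. Guide goes back to the west ledge with the reducing agent.
11. Guide goes to the east ledge with the acid flask and the reducing agent.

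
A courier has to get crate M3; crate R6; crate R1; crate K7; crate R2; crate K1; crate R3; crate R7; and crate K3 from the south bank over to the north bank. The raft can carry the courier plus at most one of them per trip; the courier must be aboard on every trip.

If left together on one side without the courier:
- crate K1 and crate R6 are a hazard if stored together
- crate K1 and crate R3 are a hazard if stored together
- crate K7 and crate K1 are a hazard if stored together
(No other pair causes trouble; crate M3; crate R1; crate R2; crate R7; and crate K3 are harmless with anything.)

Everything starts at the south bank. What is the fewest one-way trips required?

Following every safe sequence of crossings from the start, the most of the 9 that can be at the north bank as the raft arrives there on crossings 1, 3, 5, 7, 9, 11, 13 is 1, 2, 3, 4, 5, 6, 7 respectively; the best ever achieved is 7 of 9.
From crossing 15 on, no configuration arises that was not already reachable earlier: only 288 distinct safe configurations (who is on which side, and where the raft is) can ever be reached, none of them has everyone across, and every continuation just revisits them. So no valid plan exists.

impossible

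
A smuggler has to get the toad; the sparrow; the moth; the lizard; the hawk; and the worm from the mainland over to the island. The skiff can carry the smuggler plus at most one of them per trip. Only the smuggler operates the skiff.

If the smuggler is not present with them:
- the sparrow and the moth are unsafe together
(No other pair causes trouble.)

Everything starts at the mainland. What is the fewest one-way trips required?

11

Counting alone: the smuggler can take at most 1 across per trip to the island, so moving all 6 needs at least 6 loaded trips out, with a return between consecutive ones — at least 11 crossings.
The plan below uses exactly 11 crossings, so it is optimal:
1. Smuggler goes to the island with the sparrow.
2. Smuggler goes back to the mainland alone.
3. Smuggler goes to the island with the toad.
4. Smuggler goes back to the mainland alone.
5. Smuggler goes to the island with the lizard.
6. Smuggler goes back to the mainland alone.
7. Smuggler goes to the island with the hawk.
8. Smuggler goes back to the mainland alone.
9. Smuggler goes to the island with the worm.
10. Smuggler goes back to the mainland alone.
11. Smuggler goes to the island with the moth.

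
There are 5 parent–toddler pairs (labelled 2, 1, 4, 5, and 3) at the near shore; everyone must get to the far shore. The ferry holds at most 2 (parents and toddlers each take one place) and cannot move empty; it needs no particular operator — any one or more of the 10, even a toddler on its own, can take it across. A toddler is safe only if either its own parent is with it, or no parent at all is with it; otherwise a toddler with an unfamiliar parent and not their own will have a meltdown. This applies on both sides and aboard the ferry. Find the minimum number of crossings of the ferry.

impossible

Following every safe sequence of crossings from the start, the most of the 10 that can be at the far shore as the ferry arrives there on crossings 1, 3, 5, 7 is 2, 3, 4, 5 respectively; the best ever achieved is 5 of 10.
From crossing 9 on, no configuration arises that was not already reachable earlier: only 82 distinct safe configurations (who is on which side, and where the ferry is) can ever be reached, none of them has everyone across, and every continuation just revisits them. So no valid plan exists.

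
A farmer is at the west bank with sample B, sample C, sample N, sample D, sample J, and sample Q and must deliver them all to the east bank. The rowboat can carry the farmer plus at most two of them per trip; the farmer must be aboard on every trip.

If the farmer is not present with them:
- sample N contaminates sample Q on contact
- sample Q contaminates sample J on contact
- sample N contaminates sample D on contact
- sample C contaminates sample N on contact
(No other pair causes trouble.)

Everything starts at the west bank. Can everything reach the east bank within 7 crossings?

Yes

Yes — this plan uses 7 crossings (≤ 7):
1. Farmer goes to the east bank with sample J and sample N.
2. Farmer goes back to the west bank alone.
3. Farmer goes to the east bank with sample B.
4. Farmer goes back to the west bank alone.
5. Farmer goes to the east bank with sample C and sample D.
6. Farmer goes back to the west bank with sample N.
7. Farmer goes to the east bank with sample N and sample Q.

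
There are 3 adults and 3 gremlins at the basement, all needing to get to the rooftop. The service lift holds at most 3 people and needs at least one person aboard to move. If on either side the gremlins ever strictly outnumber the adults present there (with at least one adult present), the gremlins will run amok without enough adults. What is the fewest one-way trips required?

Counting alone: each trip to the rooftop takes at most 3 across and each return brings at least 1 back, so after t trips out (and t−1 returns) at most 3t − (t−1) of the 6 are across; that first reaches 6 at t = 3, so at least 5 crossings are needed.
The plan below uses exactly 5 crossings, so it is optimal:
1. 2 gremlins → the rooftop.  (the basement: 3A 1G; the rooftop: 0A 2G)
2. 1 gremlin ← the basement.  (the basement: 3A 2G; the rooftop: 0A 1G)
3. 3 adults → the rooftop.  (the basement: 0A 2G; the rooftop: 3A 1G)
4. 1 gremlin ← the basement.  (the basement: 0A 3G; the rooftop: 3A 0G)
5. 3 gremlins → the rooftop.  (the basement: 0A 0G; the rooftop: 3A 3G)

5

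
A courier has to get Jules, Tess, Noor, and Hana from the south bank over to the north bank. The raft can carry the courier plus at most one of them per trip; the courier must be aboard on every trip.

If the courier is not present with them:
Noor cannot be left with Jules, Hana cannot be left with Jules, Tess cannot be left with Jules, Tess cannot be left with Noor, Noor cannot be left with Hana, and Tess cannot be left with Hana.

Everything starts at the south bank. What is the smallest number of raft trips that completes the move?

Whatever the first load, the items left behind include a forbidden pair without the courier. No opening move is safe, so no plan exists.

impossible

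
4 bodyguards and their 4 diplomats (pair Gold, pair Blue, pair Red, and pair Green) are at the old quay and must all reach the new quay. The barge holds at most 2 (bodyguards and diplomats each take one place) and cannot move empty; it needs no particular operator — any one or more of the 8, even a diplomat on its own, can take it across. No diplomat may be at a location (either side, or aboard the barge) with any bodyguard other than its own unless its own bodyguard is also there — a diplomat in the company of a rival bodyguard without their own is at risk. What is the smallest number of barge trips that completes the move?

impossible

Following every safe sequence of crossings from the start, the most of the 8 that can be at the new quay as the barge arrives there on crossings 1, 3, 5 is 2, 3, 4 respectively; the best ever achieved is 4 of 8.
From crossing 7 on, no configuration arises that was not already reachable earlier: only 44 distinct safe configurations (who is on which side, and where the barge is) can ever be reached, none of them has everyone across, and every continuation just revisits them. So no valid plan exists.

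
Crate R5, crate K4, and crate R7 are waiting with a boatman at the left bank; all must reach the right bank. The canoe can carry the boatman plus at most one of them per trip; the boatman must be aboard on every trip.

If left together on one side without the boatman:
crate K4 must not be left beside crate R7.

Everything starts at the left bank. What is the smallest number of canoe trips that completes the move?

Counting alone: the boatman can take at most 1 across per trip to the right bank, so moving all 3 needs at least 3 loaded trips out, with a return between consecutive ones — at least 5 crossings.
The plan below uses exactly 5 crossings, so it is optimal:
1. Boatman goes to the right bank with crate K4.  [the left bank: crate R5, crate R7 | the right bank: crate K4]
2. Boatman goes back to the left bank alone.  [the left bank: crate R5, crate R7 | the right bank: crate K4]
3. Boatman goes to the right bank with crate R5.  [the left bank: crate R7 | the right bank: crate K4, crate R5]
4. Boatman goes back to the left bank alone.  [the left bank: crate R7 | the right bank: crate K4, crate R5]
5. Boatman goes to the right bank with crate R7.  [the left bank: — | the right bank: crate K4, crate R5, crate R7]

5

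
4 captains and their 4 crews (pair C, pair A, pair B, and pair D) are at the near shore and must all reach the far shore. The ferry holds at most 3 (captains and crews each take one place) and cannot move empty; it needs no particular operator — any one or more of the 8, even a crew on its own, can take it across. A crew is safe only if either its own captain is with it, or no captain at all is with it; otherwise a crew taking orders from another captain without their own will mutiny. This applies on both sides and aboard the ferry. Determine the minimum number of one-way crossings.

Counting alone: each trip to the far shore takes at most 3 across and each return brings at least 1 back, so after t trips out (and t−1 returns) at most 3t − (t−1) of the 8 are across; that first reaches 8 at t = 4, so at least 7 crossings are needed.
The safety rule pushes this higher. Following every safe sequence of crossings, the most of the 8 that can be at the far shore as the ferry arrives there on crossing 7 is 7 — never all 8.
So no plan with fewer than 9 crossings exists, and this one achieves 9:
1. captain C and crew C cross → the far shore.
2. captain C crosses ← the near shore.
3. captain A, captain C, and crew A cross → the far shore.
4. captain C and crew C cross ← the near shore.
5. captain B, captain C, and captain D cross → the far shore.
6. crew A crosses ← the near shore.
7. crew A and crew C cross → the far shore.
8. crew C crosses ← the near shore.
9. crew B, crew C, and crew D cross → the far shore.

9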